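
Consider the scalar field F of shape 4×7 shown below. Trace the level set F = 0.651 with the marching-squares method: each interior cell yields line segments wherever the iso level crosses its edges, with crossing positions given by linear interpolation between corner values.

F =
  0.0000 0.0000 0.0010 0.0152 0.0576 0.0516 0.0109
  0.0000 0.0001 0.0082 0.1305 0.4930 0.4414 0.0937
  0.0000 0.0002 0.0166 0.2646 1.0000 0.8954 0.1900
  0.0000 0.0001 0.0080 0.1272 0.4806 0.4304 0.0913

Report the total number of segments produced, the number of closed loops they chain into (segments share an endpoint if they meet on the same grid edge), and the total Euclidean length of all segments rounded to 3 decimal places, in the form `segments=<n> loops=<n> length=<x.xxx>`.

segments=6 loops=1 length=4.950

cell (1,3): code 0100 → (1.312,4.000)–(2.000,3.525)
cell (1,4): code 1100 → (1.462,5.000)–(1.312,4.000)
cell (1,5): code 1000 → (2.000,5.346)–(1.462,5.000)
cell (2,3): code 0010 → (2.000,3.525)–(2.672,4.000)
cell (2,4): code 0011 → (2.672,4.000)–(2.526,5.000)
cell (2,5): code 0001 → (2.526,5.000)–(2.000,5.346)
total: 6 segments, chained into 1 closed loop(s), length Σ = 4.950263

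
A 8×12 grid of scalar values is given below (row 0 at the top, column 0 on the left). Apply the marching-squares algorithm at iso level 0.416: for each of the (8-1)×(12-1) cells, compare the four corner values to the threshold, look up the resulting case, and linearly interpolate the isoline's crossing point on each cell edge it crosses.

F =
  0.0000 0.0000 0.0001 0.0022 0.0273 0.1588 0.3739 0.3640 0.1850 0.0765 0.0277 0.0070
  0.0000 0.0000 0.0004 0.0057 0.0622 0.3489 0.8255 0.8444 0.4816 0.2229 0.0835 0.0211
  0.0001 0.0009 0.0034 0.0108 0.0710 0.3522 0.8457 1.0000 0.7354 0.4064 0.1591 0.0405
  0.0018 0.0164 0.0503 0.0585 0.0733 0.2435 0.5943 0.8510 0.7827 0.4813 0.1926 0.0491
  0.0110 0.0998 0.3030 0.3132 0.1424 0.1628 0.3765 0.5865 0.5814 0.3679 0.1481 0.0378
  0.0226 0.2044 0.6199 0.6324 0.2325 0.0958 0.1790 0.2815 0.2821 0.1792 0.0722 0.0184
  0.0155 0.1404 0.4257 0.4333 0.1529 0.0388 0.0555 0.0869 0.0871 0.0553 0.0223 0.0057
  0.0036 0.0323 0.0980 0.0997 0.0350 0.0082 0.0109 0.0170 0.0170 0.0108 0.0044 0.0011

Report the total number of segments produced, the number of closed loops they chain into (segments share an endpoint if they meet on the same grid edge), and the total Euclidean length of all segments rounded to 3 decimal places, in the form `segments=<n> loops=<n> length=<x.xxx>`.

segments=24 loops=2 length=19.389

cell (0,5): code 0100 → (0.093,6.000)–(1.000,5.141)
cell (0,6): code 1100 → (0.108,7.000)–(0.093,6.000)
cell (0,7): code 1100 → (0.779,8.000)–(0.108,7.000)
cell (0,8): code 1000 → (1.000,8.254)–(0.779,8.000)
cell (1,5): code 0110 → (1.000,5.141)–(2.000,5.129)
cell (1,8): code 1001 → (2.000,8.971)–(1.000,8.254)
cell (2,5): code 0110 → (2.000,5.129)–(3.000,5.492)
cell (2,8): code 1101 → (2.128,9.000)–(2.000,8.971)
cell (2,9): code 1000 → (3.000,9.226)–(2.128,9.000)
cell (3,5): code 0010 → (3.000,5.492)–(3.819,6.000)
cell (3,6): code 0111 → (3.819,6.000)–(4.000,6.188)
cell (3,8): code 1011 → (4.000,8.775)–(3.576,9.000)
cell (3,9): code 0001 → (3.576,9.000)–(3.000,9.226)
cell (4,1): code 0100 → (4.357,2.000)–(5.000,1.509)
cell (4,2): code 1100 → (4.322,3.000)–(4.357,2.000)
cell (4,3): code 1000 → (5.000,3.541)–(4.322,3.000)
cell (4,6): code 0010 → (4.000,6.188)–(4.559,7.000)
cell (4,7): code 0011 → (4.559,7.000)–(4.553,8.000)
cell (4,8): code 0001 → (4.553,8.000)–(4.000,8.775)
cell (5,1): code 0110 → (5.000,1.509)–(6.000,1.966)
cell (5,3): code 1001 → (6.000,3.062)–(5.000,3.541)
cell (6,1): code 0010 → (6.000,1.966)–(6.030,2.000)
cell (6,2): code 0011 → (6.030,2.000)–(6.052,3.000)
cell (6,3): code 0001 → (6.052,3.000)–(6.000,3.062)
total: 24 segments, chained into 2 closed loop(s), length Σ = 19.389021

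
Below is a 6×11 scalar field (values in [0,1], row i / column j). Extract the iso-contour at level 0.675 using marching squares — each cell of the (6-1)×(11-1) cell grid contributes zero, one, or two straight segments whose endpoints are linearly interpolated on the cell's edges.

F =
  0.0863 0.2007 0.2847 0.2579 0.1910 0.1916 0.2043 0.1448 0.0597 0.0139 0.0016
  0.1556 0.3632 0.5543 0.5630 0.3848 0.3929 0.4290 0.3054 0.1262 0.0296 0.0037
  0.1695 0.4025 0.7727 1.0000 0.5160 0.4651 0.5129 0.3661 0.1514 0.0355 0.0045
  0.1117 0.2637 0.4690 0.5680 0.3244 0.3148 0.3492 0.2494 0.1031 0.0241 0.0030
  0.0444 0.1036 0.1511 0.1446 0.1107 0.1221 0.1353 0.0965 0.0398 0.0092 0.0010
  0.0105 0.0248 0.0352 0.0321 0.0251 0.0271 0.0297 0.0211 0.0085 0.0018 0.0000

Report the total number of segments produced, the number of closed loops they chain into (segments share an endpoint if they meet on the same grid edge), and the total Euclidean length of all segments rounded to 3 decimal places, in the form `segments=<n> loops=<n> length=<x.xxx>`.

cell (1,1): code 0100 → (1.553,2.000)–(2.000,1.736)
cell (1,2): code 1100 → (1.256,3.000)–(1.553,2.000)
cell (1,3): code 1000 → (2.000,3.671)–(1.256,3.000)
cell (2,1): code 0010 → (2.000,1.736)–(2.322,2.000)
cell (2,2): code 0011 → (2.322,2.000)–(2.752,3.000)
cell (2,3): code 0001 → (2.752,3.000)–(2.000,3.671)
total: 6 segments, chained into 1 closed loop(s), length Σ = 5.077654

segments=6 loops=1 length=5.078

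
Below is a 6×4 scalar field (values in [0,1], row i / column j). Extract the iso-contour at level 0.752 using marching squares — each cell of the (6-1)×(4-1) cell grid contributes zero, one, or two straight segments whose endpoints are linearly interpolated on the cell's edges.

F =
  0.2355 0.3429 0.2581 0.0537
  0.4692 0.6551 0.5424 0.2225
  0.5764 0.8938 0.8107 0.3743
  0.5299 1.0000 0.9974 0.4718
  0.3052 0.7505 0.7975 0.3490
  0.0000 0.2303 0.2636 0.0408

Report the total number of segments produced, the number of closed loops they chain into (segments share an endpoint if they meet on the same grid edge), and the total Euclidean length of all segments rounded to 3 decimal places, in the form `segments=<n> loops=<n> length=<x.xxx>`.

cell (1,0): code 0100 → (1.406,1.000)–(2.000,0.553)
cell (1,1): code 1100 → (1.781,2.000)–(1.406,1.000)
cell (1,2): code 1000 → (2.000,2.135)–(1.781,2.000)
cell (2,0): code 0110 → (2.000,0.553)–(3.000,0.472)
cell (2,2): code 1001 → (3.000,2.467)–(2.000,2.135)
cell (3,0): code 0010 → (3.000,0.472)–(3.994,1.000)
cell (3,1): code 0111 → (3.994,1.000)–(4.000,1.032)
cell (3,2): code 1001 → (4.000,2.101)–(3.000,2.467)
cell (4,1): code 0010 → (4.000,1.032)–(4.085,2.000)
cell (4,2): code 0001 → (4.085,2.000)–(4.000,2.101)
total: 10 segments, chained into 1 closed loop(s), length Σ = 7.452057

segments=10 loops=1 length=7.452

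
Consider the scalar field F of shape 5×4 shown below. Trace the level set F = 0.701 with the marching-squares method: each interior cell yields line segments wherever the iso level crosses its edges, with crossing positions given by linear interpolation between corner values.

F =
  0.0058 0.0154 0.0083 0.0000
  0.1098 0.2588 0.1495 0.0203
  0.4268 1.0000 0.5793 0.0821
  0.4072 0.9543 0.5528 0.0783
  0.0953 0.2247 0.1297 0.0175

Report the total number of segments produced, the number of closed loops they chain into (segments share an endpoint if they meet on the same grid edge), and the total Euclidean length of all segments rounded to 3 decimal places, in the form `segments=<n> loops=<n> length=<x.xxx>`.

cell (1,0): code 0100 → (1.597,1.000)–(2.000,0.478)
cell (1,1): code 1000 → (2.000,1.711)–(1.597,1.000)
cell (2,0): code 0110 → (2.000,0.478)–(3.000,0.537)
cell (2,1): code 1001 → (3.000,1.631)–(2.000,1.711)
cell (3,0): code 0010 → (3.000,0.537)–(3.347,1.000)
cell (3,1): code 0001 → (3.347,1.000)–(3.000,1.631)
total: 6 segments, chained into 1 closed loop(s), length Σ = 4.780339

segments=6 loops=1 length=4.780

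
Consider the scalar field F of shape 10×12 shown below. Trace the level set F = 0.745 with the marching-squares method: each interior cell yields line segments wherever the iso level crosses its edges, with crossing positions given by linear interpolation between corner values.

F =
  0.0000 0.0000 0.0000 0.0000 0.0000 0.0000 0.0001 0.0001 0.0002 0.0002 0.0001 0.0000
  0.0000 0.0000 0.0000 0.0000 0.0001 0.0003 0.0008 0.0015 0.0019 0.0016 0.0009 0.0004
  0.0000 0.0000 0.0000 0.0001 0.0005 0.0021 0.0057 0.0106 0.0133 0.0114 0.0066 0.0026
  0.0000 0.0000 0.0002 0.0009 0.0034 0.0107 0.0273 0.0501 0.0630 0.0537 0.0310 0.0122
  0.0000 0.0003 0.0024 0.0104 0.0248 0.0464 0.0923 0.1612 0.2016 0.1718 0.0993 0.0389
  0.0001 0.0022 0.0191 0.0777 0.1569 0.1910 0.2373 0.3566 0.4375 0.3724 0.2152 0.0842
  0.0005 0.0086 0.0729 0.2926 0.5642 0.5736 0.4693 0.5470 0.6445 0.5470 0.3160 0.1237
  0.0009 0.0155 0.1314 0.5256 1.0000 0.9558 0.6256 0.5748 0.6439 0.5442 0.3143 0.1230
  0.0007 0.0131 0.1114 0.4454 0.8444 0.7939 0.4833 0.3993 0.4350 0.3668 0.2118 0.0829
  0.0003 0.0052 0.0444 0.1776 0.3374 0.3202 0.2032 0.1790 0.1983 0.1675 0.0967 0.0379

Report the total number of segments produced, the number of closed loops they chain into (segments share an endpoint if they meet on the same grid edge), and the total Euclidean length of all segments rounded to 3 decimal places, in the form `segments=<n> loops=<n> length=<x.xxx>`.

segments=8 loops=1 length=6.299

cell (6,3): code 0100 → (6.415,4.000)–(7.000,3.462)
cell (6,4): code 1100 → (6.448,5.000)–(6.415,4.000)
cell (6,5): code 1000 → (7.000,5.638)–(6.448,5.000)
cell (7,3): code 0110 → (7.000,3.462)–(8.000,3.751)
cell (7,5): code 1001 → (8.000,5.157)–(7.000,5.638)
cell (8,3): code 0010 → (8.000,3.751)–(8.196,4.000)
cell (8,4): code 0011 → (8.196,4.000)–(8.103,5.000)
cell (8,5): code 0001 → (8.103,5.000)–(8.000,5.157)
total: 8 segments, chained into 1 closed loop(s), length Σ = 6.298755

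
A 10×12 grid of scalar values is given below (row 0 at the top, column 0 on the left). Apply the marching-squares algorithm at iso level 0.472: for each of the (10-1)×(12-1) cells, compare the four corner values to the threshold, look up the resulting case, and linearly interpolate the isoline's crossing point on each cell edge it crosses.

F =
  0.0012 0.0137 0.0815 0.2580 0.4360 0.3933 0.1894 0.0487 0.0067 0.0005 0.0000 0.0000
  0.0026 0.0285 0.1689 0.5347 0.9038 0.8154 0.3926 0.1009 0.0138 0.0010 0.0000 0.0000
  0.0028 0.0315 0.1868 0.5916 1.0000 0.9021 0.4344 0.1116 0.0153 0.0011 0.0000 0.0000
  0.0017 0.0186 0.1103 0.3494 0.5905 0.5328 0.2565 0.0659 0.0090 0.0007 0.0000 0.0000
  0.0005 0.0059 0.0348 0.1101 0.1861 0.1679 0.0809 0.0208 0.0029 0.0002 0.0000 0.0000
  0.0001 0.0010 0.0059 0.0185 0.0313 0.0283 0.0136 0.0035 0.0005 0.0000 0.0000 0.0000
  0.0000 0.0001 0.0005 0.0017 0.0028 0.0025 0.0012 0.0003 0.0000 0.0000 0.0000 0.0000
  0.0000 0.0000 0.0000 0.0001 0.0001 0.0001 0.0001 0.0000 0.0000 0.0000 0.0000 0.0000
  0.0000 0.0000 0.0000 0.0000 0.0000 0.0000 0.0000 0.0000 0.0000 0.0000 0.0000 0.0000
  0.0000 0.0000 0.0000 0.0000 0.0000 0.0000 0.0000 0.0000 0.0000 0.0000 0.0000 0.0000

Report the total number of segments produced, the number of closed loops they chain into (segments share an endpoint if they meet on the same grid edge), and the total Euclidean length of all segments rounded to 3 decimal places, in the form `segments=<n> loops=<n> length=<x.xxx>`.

cell (0,2): code 0100 → (0.773,3.000)–(1.000,2.829)
cell (0,3): code 1100 → (0.077,4.000)–(0.773,3.000)
cell (0,4): code 1100 → (0.186,5.000)–(0.077,4.000)
cell (0,5): code 1000 → (1.000,5.812)–(0.186,5.000)
cell (1,2): code 0110 → (1.000,2.829)–(2.000,2.705)
cell (1,5): code 1001 → (2.000,5.920)–(1.000,5.812)
cell (2,2): code 0010 → (2.000,2.705)–(2.494,3.000)
cell (2,3): code 0111 → (2.494,3.000)–(3.000,3.509)
cell (2,5): code 1001 → (3.000,5.220)–(2.000,5.920)
cell (3,3): code 0010 → (3.000,3.509)–(3.293,4.000)
cell (3,4): code 0011 → (3.293,4.000)–(3.167,5.000)
cell (3,5): code 0001 → (3.167,5.000)–(3.000,5.220)
total: 12 segments, chained into 1 closed loop(s), length Σ = 10.041260

segments=12 loops=1 length=10.041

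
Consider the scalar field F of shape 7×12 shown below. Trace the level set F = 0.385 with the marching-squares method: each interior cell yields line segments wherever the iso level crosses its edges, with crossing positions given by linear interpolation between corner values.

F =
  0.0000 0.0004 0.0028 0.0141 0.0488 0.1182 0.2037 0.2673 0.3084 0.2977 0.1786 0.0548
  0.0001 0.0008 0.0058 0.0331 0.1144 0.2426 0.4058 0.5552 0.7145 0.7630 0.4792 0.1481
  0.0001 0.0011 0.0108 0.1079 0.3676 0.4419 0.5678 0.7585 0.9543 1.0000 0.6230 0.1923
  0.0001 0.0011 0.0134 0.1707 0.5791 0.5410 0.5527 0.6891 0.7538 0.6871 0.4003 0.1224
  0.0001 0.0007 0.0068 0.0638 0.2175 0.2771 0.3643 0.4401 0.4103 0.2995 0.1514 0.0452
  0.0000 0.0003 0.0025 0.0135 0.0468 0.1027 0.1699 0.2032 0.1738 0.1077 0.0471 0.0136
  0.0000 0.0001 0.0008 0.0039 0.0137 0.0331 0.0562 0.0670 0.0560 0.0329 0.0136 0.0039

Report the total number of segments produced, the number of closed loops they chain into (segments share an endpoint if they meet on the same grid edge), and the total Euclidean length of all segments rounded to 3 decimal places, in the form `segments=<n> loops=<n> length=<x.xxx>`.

cell (0,5): code 0100 → (0.897,6.000)–(1.000,5.873)
cell (0,6): code 1100 → (0.409,7.000)–(0.897,6.000)
cell (0,7): code 1100 → (0.189,8.000)–(0.409,7.000)
cell (0,8): code 1100 → (0.188,9.000)–(0.189,8.000)
cell (0,9): code 1100 → (0.687,10.000)–(0.188,9.000)
cell (0,10): code 1000 → (1.000,10.285)–(0.687,10.000)
cell (1,4): code 0100 → (1.715,5.000)–(2.000,4.234)
cell (1,5): code 1110 → (1.000,5.873)–(1.715,5.000)
cell (1,10): code 1001 → (2.000,10.553)–(1.000,10.285)
cell (2,3): code 0100 → (2.082,4.000)–(3.000,3.525)
cell (2,4): code 1110 → (2.000,4.234)–(2.082,4.000)
cell (2,10): code 1001 → (3.000,10.055)–(2.000,10.553)
cell (3,3): code 0010 → (3.000,3.525)–(3.537,4.000)
cell (3,4): code 0011 → (3.537,4.000)–(3.591,5.000)
cell (3,5): code 0011 → (3.591,5.000)–(3.890,6.000)
cell (3,6): code 0111 → (3.890,6.000)–(4.000,6.273)
cell (3,8): code 1011 → (4.000,8.228)–(3.779,9.000)
cell (3,9): code 0011 → (3.779,9.000)–(3.061,10.000)
cell (3,10): code 0001 → (3.061,10.000)–(3.000,10.055)
cell (4,6): code 0010 → (4.000,6.273)–(4.233,7.000)
cell (4,7): code 0011 → (4.233,7.000)–(4.107,8.000)
cell (4,8): code 0001 → (4.107,8.000)–(4.000,8.228)
total: 22 segments, chained into 1 closed loop(s), length Σ = 17.416356

segments=22 loops=1 length=17.416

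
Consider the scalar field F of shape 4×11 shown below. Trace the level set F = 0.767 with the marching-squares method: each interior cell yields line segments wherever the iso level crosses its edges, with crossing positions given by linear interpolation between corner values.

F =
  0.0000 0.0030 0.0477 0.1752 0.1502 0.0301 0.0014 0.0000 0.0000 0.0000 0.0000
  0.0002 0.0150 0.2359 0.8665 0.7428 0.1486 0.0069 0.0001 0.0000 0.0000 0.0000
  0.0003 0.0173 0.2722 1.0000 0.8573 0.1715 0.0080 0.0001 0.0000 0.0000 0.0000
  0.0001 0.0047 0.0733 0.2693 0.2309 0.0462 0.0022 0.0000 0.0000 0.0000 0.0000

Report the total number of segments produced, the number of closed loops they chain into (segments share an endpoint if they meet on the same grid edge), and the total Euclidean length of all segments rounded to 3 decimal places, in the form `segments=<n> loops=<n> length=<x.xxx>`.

segments=8 loops=1 length=4.794

cell (0,2): code 0100 → (0.856,3.000)–(1.000,2.842)
cell (0,3): code 1000 → (1.000,3.804)–(0.856,3.000)
cell (1,2): code 0110 → (1.000,2.842)–(2.000,2.680)
cell (1,3): code 1101 → (1.211,4.000)–(1.000,3.804)
cell (1,4): code 1000 → (2.000,4.132)–(1.211,4.000)
cell (2,2): code 0010 → (2.000,2.680)–(2.319,3.000)
cell (2,3): code 0011 → (2.319,3.000)–(2.144,4.000)
cell (2,4): code 0001 → (2.144,4.000)–(2.000,4.132)
total: 8 segments, chained into 1 closed loop(s), length Σ = 4.793609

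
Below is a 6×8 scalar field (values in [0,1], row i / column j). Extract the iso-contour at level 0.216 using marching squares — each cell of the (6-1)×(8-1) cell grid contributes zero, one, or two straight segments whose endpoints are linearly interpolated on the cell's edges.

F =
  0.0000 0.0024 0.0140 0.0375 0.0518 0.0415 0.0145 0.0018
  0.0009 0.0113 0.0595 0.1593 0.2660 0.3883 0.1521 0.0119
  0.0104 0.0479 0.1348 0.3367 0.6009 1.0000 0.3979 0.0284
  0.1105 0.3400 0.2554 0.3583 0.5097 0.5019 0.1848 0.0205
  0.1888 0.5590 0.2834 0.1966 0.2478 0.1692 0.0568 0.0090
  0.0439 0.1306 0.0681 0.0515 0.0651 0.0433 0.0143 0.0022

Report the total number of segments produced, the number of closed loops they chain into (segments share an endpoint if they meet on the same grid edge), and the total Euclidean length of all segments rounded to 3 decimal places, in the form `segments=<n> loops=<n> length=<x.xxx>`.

cell (0,3): code 0100 → (0.767,4.000)–(1.000,3.531)
cell (0,4): code 1100 → (0.503,5.000)–(0.767,4.000)
cell (0,5): code 1000 → (1.000,5.729)–(0.503,5.000)
cell (1,2): code 0100 → (1.320,3.000)–(2.000,2.402)
cell (1,3): code 1110 → (1.000,3.531)–(1.320,3.000)
cell (1,5): code 1101 → (1.260,6.000)–(1.000,5.729)
cell (1,6): code 1000 → (2.000,6.492)–(1.260,6.000)
cell (2,0): code 0100 → (2.575,1.000)–(3.000,0.460)
cell (2,1): code 1100 → (2.673,2.000)–(2.575,1.000)
cell (2,2): code 1110 → (2.000,2.402)–(2.673,2.000)
cell (2,5): code 1011 → (3.000,5.902)–(2.854,6.000)
cell (2,6): code 0001 → (2.854,6.000)–(2.000,6.492)
cell (3,0): code 0110 → (3.000,0.460)–(4.000,0.073)
cell (3,2): code 1011 → (4.000,2.776)–(3.880,3.000)
cell (3,3): code 0111 → (3.880,3.000)–(4.000,3.379)
cell (3,4): code 1011 → (4.000,4.405)–(3.859,5.000)
cell (3,5): code 0001 → (3.859,5.000)–(3.000,5.902)
cell (4,0): code 0010 → (4.000,0.073)–(4.801,1.000)
cell (4,1): code 0011 → (4.801,1.000)–(4.313,2.000)
cell (4,2): code 0001 → (4.313,2.000)–(4.000,2.776)
cell (4,3): code 0010 → (4.000,3.379)–(4.174,4.000)
cell (4,4): code 0001 → (4.174,4.000)–(4.000,4.405)
total: 22 segments, chained into 1 closed loop(s), length Σ = 16.708208

segments=22 loops=1 length=16.708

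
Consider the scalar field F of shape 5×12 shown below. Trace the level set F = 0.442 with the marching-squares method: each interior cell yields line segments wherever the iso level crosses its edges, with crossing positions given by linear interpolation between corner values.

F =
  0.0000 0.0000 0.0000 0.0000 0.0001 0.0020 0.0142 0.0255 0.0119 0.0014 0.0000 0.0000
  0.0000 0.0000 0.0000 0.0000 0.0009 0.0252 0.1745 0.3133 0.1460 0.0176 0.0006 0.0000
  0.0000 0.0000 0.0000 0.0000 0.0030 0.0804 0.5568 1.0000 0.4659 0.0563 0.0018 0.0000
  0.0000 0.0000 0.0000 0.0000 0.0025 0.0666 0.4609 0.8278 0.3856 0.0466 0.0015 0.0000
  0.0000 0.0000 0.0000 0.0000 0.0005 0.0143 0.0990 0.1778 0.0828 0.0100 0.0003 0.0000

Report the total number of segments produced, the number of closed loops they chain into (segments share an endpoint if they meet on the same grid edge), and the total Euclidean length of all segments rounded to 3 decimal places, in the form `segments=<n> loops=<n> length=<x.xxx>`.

cell (1,5): code 0100 → (1.700,6.000)–(2.000,5.759)
cell (1,6): code 1100 → (1.187,7.000)–(1.700,6.000)
cell (1,7): code 1100 → (1.925,8.000)–(1.187,7.000)
cell (1,8): code 1000 → (2.000,8.058)–(1.925,8.000)
cell (2,5): code 0110 → (2.000,5.759)–(3.000,5.952)
cell (2,7): code 1011 → (3.000,7.872)–(2.298,8.000)
cell (2,8): code 0001 → (2.298,8.000)–(2.000,8.058)
cell (3,5): code 0010 → (3.000,5.952)–(3.052,6.000)
cell (3,6): code 0011 → (3.052,6.000)–(3.594,7.000)
cell (3,7): code 0001 → (3.594,7.000)–(3.000,7.872)
total: 10 segments, chained into 1 closed loop(s), length Σ = 7.144986

segments=10 loops=1 length=7.145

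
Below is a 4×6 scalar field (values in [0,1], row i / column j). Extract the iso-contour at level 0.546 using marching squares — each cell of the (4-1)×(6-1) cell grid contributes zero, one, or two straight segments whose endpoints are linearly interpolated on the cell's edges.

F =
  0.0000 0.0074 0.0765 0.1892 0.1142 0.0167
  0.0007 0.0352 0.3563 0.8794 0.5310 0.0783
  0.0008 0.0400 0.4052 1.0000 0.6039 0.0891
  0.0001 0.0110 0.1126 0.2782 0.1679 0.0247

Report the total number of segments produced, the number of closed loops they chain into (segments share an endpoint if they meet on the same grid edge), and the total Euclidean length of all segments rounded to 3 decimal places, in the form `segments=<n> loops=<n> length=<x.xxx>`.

cell (0,2): code 0100 → (0.517,3.000)–(1.000,2.363)
cell (0,3): code 1000 → (1.000,3.957)–(0.517,3.000)
cell (1,2): code 0110 → (1.000,2.363)–(2.000,2.237)
cell (1,3): code 1101 → (1.206,4.000)–(1.000,3.957)
cell (1,4): code 1000 → (2.000,4.112)–(1.206,4.000)
cell (2,2): code 0010 → (2.000,2.237)–(2.629,3.000)
cell (2,3): code 0011 → (2.629,3.000)–(2.133,4.000)
cell (2,4): code 0001 → (2.133,4.000)–(2.000,4.112)
total: 8 segments, chained into 1 closed loop(s), length Σ = 6.171361

segments=8 loops=1 length=6.171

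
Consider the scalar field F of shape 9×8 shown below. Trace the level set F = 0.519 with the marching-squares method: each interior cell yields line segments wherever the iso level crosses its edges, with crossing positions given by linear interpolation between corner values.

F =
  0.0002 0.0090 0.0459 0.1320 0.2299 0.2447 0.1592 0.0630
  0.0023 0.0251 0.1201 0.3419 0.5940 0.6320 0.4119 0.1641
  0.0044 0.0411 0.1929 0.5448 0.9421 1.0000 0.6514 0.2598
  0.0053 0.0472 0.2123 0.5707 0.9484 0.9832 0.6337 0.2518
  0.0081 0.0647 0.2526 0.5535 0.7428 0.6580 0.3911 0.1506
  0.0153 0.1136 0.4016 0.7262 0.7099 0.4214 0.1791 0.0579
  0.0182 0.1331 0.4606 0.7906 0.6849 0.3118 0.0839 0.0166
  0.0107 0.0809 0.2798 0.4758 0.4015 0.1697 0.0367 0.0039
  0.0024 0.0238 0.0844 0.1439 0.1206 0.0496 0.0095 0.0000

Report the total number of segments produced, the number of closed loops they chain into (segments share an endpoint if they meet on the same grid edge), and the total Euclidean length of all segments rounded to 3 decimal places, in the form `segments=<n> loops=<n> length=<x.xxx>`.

segments=20 loops=1 length=16.261

cell (0,3): code 0100 → (0.794,4.000)–(1.000,3.702)
cell (0,4): code 1100 → (0.708,5.000)–(0.794,4.000)
cell (0,5): code 1000 → (1.000,5.513)–(0.708,5.000)
cell (1,2): code 0100 → (1.873,3.000)–(2.000,2.927)
cell (1,3): code 1110 → (1.000,3.702)–(1.873,3.000)
cell (1,5): code 1101 → (1.447,6.000)–(1.000,5.513)
cell (1,6): code 1000 → (2.000,6.338)–(1.447,6.000)
cell (2,2): code 0110 → (2.000,2.927)–(3.000,2.856)
cell (2,6): code 1001 → (3.000,6.300)–(2.000,6.338)
cell (3,2): code 0110 → (3.000,2.856)–(4.000,2.885)
cell (3,5): code 1011 → (4.000,5.521)–(3.473,6.000)
cell (3,6): code 0001 → (3.473,6.000)–(3.000,6.300)
cell (4,2): code 0110 → (4.000,2.885)–(5.000,2.362)
cell (4,4): code 1011 → (5.000,4.662)–(4.587,5.000)
cell (4,5): code 0001 → (4.587,5.000)–(4.000,5.521)
cell (5,2): code 0110 → (5.000,2.362)–(6.000,2.177)
cell (5,4): code 1001 → (6.000,4.445)–(5.000,4.662)
cell (6,2): code 0010 → (6.000,2.177)–(6.863,3.000)
cell (6,3): code 0011 → (6.863,3.000)–(6.585,4.000)
cell (6,4): code 0001 → (6.585,4.000)–(6.000,4.445)
total: 20 segments, chained into 1 closed loop(s), length Σ = 16.261213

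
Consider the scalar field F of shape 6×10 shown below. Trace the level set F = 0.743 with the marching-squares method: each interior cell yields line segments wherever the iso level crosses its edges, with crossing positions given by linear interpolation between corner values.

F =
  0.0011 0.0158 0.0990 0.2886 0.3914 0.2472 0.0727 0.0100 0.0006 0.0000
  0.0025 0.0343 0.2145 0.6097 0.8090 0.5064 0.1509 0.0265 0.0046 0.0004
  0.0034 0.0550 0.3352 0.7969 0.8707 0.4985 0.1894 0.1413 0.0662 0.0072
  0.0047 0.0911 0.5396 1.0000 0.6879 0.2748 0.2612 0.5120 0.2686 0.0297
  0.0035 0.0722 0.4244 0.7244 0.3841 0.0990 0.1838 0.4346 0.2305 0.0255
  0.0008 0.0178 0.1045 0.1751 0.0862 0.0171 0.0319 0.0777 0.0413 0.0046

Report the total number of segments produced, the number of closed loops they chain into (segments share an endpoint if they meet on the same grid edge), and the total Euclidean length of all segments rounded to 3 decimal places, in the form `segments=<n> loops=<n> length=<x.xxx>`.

segments=10 loops=1 length=7.483

cell (0,3): code 0100 → (0.842,4.000)–(1.000,3.669)
cell (0,4): code 1000 → (1.000,4.218)–(0.842,4.000)
cell (1,2): code 0100 → (1.712,3.000)–(2.000,2.883)
cell (1,3): code 1110 → (1.000,3.669)–(1.712,3.000)
cell (1,4): code 1001 → (2.000,4.343)–(1.000,4.218)
cell (2,2): code 0110 → (2.000,2.883)–(3.000,2.442)
cell (2,3): code 1011 → (3.000,3.823)–(2.699,4.000)
cell (2,4): code 0001 → (2.699,4.000)–(2.000,4.343)
cell (3,2): code 0010 → (3.000,2.442)–(3.933,3.000)
cell (3,3): code 0001 → (3.933,3.000)–(3.000,3.823)
total: 10 segments, chained into 1 closed loop(s), length Σ = 7.483279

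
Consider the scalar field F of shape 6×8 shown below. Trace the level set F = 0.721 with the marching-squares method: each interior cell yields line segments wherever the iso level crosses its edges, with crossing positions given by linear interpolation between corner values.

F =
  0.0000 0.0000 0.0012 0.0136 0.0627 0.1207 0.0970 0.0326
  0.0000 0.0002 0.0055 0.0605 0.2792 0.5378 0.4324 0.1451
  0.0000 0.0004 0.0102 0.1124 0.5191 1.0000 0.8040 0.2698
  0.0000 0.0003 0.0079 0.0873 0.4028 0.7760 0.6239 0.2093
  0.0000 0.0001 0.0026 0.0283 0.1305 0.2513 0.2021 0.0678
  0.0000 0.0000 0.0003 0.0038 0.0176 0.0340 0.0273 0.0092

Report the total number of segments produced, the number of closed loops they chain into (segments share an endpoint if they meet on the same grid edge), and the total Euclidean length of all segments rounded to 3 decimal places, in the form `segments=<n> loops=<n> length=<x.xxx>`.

cell (1,4): code 0100 → (1.396,5.000)–(2.000,4.420)
cell (1,5): code 1100 → (1.777,6.000)–(1.396,5.000)
cell (1,6): code 1000 → (2.000,6.155)–(1.777,6.000)
cell (2,4): code 0110 → (2.000,4.420)–(3.000,4.853)
cell (2,5): code 1011 → (3.000,5.362)–(2.461,6.000)
cell (2,6): code 0001 → (2.461,6.000)–(2.000,6.155)
cell (3,4): code 0010 → (3.000,4.853)–(3.105,5.000)
cell (3,5): code 0001 → (3.105,5.000)–(3.000,5.362)
total: 8 segments, chained into 1 closed loop(s), length Σ = 5.148101

segments=8 loops=1 length=5.148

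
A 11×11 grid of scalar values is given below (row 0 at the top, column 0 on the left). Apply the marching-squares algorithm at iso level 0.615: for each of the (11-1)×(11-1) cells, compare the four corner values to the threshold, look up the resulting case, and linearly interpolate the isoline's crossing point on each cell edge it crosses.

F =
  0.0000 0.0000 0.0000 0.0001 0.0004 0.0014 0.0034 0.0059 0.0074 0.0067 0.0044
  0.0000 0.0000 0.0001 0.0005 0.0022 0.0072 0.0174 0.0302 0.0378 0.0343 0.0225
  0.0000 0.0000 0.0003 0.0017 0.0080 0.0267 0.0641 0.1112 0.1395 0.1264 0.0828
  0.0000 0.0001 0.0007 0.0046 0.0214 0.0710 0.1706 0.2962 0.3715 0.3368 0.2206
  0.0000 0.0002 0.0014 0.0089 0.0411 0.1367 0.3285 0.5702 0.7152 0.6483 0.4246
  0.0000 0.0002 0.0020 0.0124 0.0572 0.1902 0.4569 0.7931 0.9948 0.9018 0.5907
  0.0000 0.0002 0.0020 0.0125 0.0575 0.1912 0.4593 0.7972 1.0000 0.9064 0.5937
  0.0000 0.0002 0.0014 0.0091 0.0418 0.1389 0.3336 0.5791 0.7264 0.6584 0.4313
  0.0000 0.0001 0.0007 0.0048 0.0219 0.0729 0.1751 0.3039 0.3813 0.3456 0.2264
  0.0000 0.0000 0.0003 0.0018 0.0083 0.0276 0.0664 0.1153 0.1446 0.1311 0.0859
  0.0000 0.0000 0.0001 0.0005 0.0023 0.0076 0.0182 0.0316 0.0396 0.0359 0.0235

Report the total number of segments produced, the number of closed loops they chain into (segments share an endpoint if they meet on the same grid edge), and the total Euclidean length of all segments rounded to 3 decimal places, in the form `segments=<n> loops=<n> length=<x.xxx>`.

segments=14 loops=1 length=11.150

cell (3,7): code 0100 → (3.708,8.000)–(4.000,7.309)
cell (3,8): code 1100 → (3.893,9.000)–(3.708,8.000)
cell (3,9): code 1000 → (4.000,9.149)–(3.893,9.000)
cell (4,6): code 0100 → (4.201,7.000)–(5.000,6.470)
cell (4,7): code 1110 → (4.000,7.309)–(4.201,7.000)
cell (4,9): code 1001 → (5.000,9.922)–(4.000,9.149)
cell (5,6): code 0110 → (5.000,6.470)–(6.000,6.461)
cell (5,9): code 1001 → (6.000,9.932)–(5.000,9.922)
cell (6,6): code 0010 → (6.000,6.461)–(6.835,7.000)
cell (6,7): code 0111 → (6.835,7.000)–(7.000,7.244)
cell (6,9): code 1001 → (7.000,9.191)–(6.000,9.932)
cell (7,7): code 0010 → (7.000,7.244)–(7.323,8.000)
cell (7,8): code 0011 → (7.323,8.000)–(7.139,9.000)
cell (7,9): code 0001 → (7.139,9.000)–(7.000,9.191)
total: 14 segments, chained into 1 closed loop(s), length Σ = 11.149627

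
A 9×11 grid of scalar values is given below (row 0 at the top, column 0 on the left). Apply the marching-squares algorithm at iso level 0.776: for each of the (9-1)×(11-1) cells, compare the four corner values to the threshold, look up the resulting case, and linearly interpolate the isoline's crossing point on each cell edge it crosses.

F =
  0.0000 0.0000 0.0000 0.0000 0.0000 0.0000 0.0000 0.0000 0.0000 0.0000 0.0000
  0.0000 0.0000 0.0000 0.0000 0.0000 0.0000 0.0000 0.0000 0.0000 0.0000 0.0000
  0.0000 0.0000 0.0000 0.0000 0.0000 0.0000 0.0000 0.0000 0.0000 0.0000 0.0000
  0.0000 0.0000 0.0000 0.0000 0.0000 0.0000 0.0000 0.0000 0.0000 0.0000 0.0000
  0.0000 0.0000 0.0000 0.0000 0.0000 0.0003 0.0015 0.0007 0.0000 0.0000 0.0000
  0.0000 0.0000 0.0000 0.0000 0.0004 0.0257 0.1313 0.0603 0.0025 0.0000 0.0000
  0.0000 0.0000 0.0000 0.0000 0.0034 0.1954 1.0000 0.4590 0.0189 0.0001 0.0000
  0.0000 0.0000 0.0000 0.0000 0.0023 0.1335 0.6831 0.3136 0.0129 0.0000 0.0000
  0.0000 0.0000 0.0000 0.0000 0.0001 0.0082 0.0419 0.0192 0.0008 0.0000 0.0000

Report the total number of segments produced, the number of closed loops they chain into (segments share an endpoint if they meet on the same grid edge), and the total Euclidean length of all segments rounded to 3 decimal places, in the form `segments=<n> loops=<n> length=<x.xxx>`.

segments=4 loops=1 length=2.446

cell (5,5): code 0100 → (5.742,6.000)–(6.000,5.722)
cell (5,6): code 1000 → (6.000,6.414)–(5.742,6.000)
cell (6,5): code 0010 → (6.000,5.722)–(6.707,6.000)
cell (6,6): code 0001 → (6.707,6.000)–(6.000,6.414)
total: 4 segments, chained into 1 closed loop(s), length Σ = 2.446130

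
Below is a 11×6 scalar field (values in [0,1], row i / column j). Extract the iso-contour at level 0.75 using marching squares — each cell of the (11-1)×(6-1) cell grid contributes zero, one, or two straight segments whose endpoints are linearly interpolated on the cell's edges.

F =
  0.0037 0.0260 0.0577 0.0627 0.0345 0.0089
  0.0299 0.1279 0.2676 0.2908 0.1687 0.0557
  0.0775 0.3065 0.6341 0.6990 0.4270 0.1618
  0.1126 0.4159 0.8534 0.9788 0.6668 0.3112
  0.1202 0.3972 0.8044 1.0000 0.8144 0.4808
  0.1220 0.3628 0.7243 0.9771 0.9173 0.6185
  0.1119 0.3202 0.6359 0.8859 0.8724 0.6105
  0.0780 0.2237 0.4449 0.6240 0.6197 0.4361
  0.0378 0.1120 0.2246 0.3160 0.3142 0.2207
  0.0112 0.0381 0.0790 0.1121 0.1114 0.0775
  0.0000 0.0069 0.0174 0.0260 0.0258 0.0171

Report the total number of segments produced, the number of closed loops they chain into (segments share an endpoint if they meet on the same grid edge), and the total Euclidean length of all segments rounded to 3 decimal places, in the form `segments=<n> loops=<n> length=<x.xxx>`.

segments=14 loops=1 length=11.374

cell (2,1): code 0100 → (2.528,2.000)–(3.000,1.764)
cell (2,2): code 1100 → (2.182,3.000)–(2.528,2.000)
cell (2,3): code 1000 → (3.000,3.733)–(2.182,3.000)
cell (3,1): code 0110 → (3.000,1.764)–(4.000,1.866)
cell (3,3): code 1101 → (3.564,4.000)–(3.000,3.733)
cell (3,4): code 1000 → (4.000,4.193)–(3.564,4.000)
cell (4,1): code 0010 → (4.000,1.866)–(4.679,2.000)
cell (4,2): code 0111 → (4.679,2.000)–(5.000,2.102)
cell (4,4): code 1001 → (5.000,4.560)–(4.000,4.193)
cell (5,2): code 0110 → (5.000,2.102)–(6.000,2.456)
cell (5,4): code 1001 → (6.000,4.467)–(5.000,4.560)
cell (6,2): code 0010 → (6.000,2.456)–(6.519,3.000)
cell (6,3): code 0011 → (6.519,3.000)–(6.484,4.000)
cell (6,4): code 0001 → (6.484,4.000)–(6.000,4.467)
total: 14 segments, chained into 1 closed loop(s), length Σ = 11.374417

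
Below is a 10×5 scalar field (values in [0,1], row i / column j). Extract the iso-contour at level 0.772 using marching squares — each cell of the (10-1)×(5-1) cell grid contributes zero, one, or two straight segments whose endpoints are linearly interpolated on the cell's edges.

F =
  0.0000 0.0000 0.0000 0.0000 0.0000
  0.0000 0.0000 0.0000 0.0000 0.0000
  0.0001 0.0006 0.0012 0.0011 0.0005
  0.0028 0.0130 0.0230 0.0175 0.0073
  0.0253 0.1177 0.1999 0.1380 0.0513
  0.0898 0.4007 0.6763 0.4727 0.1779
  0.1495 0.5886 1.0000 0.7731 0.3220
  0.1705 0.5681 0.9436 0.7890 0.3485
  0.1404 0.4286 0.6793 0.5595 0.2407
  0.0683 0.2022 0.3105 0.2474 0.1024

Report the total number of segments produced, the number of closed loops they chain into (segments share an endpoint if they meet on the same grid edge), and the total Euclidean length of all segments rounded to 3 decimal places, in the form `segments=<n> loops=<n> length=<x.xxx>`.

segments=8 loops=1 length=6.158

cell (5,1): code 0100 → (5.296,2.000)–(6.000,1.446)
cell (5,2): code 1100 → (5.996,3.000)–(5.296,2.000)
cell (5,3): code 1000 → (6.000,3.002)–(5.996,3.000)
cell (6,1): code 0110 → (6.000,1.446)–(7.000,1.543)
cell (6,3): code 1001 → (7.000,3.039)–(6.000,3.002)
cell (7,1): code 0010 → (7.000,1.543)–(7.649,2.000)
cell (7,2): code 0011 → (7.649,2.000)–(7.074,3.000)
cell (7,3): code 0001 → (7.074,3.000)–(7.000,3.039)
total: 8 segments, chained into 1 closed loop(s), length Σ = 6.158180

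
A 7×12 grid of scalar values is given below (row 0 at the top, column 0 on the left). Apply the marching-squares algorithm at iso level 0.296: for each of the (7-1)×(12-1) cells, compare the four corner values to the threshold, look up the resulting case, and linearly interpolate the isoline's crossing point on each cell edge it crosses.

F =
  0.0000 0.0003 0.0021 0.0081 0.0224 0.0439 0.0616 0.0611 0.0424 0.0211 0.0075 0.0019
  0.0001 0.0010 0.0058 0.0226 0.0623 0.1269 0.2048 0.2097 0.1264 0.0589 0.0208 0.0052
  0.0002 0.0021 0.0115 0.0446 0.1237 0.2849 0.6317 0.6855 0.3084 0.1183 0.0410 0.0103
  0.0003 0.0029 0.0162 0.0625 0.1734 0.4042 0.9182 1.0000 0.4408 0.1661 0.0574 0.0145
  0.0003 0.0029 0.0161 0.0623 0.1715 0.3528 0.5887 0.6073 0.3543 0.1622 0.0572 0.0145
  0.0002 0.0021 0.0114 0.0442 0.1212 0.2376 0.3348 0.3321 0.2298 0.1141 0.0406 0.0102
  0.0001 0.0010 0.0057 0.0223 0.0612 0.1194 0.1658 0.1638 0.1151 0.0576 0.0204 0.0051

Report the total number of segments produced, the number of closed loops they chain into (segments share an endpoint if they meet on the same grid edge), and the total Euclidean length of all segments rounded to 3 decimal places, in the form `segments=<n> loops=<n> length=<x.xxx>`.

cell (1,5): code 0100 → (1.214,6.000)–(2.000,5.032)
cell (1,6): code 1100 → (1.181,7.000)–(1.214,6.000)
cell (1,7): code 1100 → (1.932,8.000)–(1.181,7.000)
cell (1,8): code 1000 → (2.000,8.065)–(1.932,8.000)
cell (2,4): code 0100 → (2.093,5.000)–(3.000,4.531)
cell (2,5): code 1110 → (2.000,5.032)–(2.093,5.000)
cell (2,8): code 1001 → (3.000,8.527)–(2.000,8.065)
cell (3,4): code 0110 → (3.000,4.531)–(4.000,4.687)
cell (3,8): code 1001 → (4.000,8.303)–(3.000,8.527)
cell (4,4): code 0010 → (4.000,4.687)–(4.493,5.000)
cell (4,5): code 0111 → (4.493,5.000)–(5.000,5.601)
cell (4,7): code 1011 → (5.000,7.353)–(4.468,8.000)
cell (4,8): code 0001 → (4.468,8.000)–(4.000,8.303)
cell (5,5): code 0010 → (5.000,5.601)–(5.230,6.000)
cell (5,6): code 0011 → (5.230,6.000)–(5.214,7.000)
cell (5,7): code 0001 → (5.214,7.000)–(5.000,7.353)
total: 16 segments, chained into 1 closed loop(s), length Σ = 12.489299

segments=16 loops=1 length=12.489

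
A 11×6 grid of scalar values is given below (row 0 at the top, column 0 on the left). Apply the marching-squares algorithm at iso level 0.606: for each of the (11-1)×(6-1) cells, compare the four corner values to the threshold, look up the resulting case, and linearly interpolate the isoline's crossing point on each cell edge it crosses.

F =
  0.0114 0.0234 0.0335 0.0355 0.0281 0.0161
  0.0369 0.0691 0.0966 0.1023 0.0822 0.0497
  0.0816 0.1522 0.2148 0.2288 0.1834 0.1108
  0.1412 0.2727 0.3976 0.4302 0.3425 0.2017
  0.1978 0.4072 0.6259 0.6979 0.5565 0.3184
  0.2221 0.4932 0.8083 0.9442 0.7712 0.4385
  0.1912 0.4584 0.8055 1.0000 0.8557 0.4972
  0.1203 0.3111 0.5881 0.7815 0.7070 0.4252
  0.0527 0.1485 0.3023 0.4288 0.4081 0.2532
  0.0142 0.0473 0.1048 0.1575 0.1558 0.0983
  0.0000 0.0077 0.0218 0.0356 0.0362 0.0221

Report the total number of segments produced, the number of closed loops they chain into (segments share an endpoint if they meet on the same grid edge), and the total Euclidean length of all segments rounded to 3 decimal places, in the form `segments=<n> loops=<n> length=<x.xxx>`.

segments=14 loops=1 length=11.195

cell (3,1): code 0100 → (3.913,2.000)–(4.000,1.909)
cell (3,2): code 1100 → (3.657,3.000)–(3.913,2.000)
cell (3,3): code 1000 → (4.000,3.650)–(3.657,3.000)
cell (4,1): code 0110 → (4.000,1.909)–(5.000,1.358)
cell (4,3): code 1101 → (4.231,4.000)–(4.000,3.650)
cell (4,4): code 1000 → (5.000,4.497)–(4.231,4.000)
cell (5,1): code 0110 → (5.000,1.358)–(6.000,1.425)
cell (5,4): code 1001 → (6.000,4.697)–(5.000,4.497)
cell (6,1): code 0010 → (6.000,1.425)–(6.918,2.000)
cell (6,2): code 0111 → (6.918,2.000)–(7.000,2.093)
cell (6,4): code 1001 → (7.000,4.358)–(6.000,4.697)
cell (7,2): code 0010 → (7.000,2.093)–(7.498,3.000)
cell (7,3): code 0011 → (7.498,3.000)–(7.338,4.000)
cell (7,4): code 0001 → (7.338,4.000)–(7.000,4.358)
total: 14 segments, chained into 1 closed loop(s), length Σ = 11.194515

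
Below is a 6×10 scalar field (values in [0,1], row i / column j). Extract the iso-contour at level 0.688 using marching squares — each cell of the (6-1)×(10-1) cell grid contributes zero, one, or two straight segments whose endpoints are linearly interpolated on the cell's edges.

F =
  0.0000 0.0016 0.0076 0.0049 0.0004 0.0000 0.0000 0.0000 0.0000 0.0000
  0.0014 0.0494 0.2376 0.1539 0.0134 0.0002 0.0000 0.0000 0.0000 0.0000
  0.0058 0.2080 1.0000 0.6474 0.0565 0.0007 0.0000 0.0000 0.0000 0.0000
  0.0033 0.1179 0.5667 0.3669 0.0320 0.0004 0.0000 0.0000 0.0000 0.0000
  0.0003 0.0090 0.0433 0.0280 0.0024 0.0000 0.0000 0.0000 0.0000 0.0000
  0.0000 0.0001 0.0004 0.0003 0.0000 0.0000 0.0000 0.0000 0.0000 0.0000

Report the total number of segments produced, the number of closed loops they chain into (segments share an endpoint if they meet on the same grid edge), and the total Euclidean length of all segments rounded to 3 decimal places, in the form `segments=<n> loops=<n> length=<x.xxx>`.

segments=4 loops=1 length=3.505

cell (1,1): code 0100 → (1.591,2.000)–(2.000,1.606)
cell (1,2): code 1000 → (2.000,2.885)–(1.591,2.000)
cell (2,1): code 0010 → (2.000,1.606)–(2.720,2.000)
cell (2,2): code 0001 → (2.720,2.000)–(2.000,2.885)
total: 4 segments, chained into 1 closed loop(s), length Σ = 3.504522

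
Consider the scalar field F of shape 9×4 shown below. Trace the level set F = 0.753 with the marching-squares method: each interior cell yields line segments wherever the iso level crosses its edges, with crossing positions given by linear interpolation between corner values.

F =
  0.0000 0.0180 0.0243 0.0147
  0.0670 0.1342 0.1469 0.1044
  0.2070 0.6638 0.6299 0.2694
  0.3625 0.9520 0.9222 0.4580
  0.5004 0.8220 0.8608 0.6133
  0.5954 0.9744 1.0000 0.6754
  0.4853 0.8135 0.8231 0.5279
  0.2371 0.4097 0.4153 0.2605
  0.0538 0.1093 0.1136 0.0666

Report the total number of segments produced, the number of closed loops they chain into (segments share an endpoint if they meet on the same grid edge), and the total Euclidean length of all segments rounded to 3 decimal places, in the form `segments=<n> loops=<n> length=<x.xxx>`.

segments=12 loops=1 length=10.323

cell (2,0): code 0100 → (2.310,1.000)–(3.000,0.662)
cell (2,1): code 1100 → (2.421,2.000)–(2.310,1.000)
cell (2,2): code 1000 → (3.000,2.364)–(2.421,2.000)
cell (3,0): code 0110 → (3.000,0.662)–(4.000,0.785)
cell (3,2): code 1001 → (4.000,2.436)–(3.000,2.364)
cell (4,0): code 0110 → (4.000,0.785)–(5.000,0.416)
cell (4,2): code 1001 → (5.000,2.761)–(4.000,2.436)
cell (5,0): code 0110 → (5.000,0.416)–(6.000,0.816)
cell (5,2): code 1001 → (6.000,2.237)–(5.000,2.761)
cell (6,0): code 0010 → (6.000,0.816)–(6.150,1.000)
cell (6,1): code 0011 → (6.150,1.000)–(6.172,2.000)
cell (6,2): code 0001 → (6.172,2.000)–(6.000,2.237)
total: 12 segments, chained into 1 closed loop(s), length Σ = 10.323291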